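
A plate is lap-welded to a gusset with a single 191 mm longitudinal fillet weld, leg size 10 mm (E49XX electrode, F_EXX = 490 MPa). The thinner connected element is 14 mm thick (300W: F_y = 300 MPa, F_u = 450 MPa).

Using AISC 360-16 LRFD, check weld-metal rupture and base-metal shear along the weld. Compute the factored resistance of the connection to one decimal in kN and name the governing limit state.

Weld metal: throat = 0.707×10 = 7.07 mm, L = 191 mm. φR_n = 0.75 × 0.6 × 490 × 7.07 × 191 = 297.8 kN.
Base metal shear (14 mm plate): yield φR_n = 1.0×0.6×300×14×191 = 481.3 kN; rupture φR_n = 0.75×0.6×450×14×191 = 541.5 kN; take 481.3 kN (yield).
Governing: min(297.8, 481.3) = 297.8 kN → weld metal.

297.8 kN (weld metal governs)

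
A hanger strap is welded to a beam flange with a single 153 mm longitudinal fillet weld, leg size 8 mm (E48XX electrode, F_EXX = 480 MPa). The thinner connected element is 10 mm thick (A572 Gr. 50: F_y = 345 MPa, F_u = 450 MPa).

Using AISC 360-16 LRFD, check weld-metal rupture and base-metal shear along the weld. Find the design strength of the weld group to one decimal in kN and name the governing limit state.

186.9 kN (weld metal governs)

Weld metal: throat = 0.707×8 = 5.656 mm, L = 153 mm. φR_n = 0.75 × 0.6 × 480 × 5.656 × 153 = 186.9 kN.
Base metal shear (10 mm plate): yield φR_n = 1.0×0.6×345×10×153 = 316.7 kN; rupture φR_n = 0.75×0.6×450×10×153 = 309.8 kN; take 309.8 kN (rupture).
Governing: min(186.9, 309.8) = 186.9 kN → weld metal.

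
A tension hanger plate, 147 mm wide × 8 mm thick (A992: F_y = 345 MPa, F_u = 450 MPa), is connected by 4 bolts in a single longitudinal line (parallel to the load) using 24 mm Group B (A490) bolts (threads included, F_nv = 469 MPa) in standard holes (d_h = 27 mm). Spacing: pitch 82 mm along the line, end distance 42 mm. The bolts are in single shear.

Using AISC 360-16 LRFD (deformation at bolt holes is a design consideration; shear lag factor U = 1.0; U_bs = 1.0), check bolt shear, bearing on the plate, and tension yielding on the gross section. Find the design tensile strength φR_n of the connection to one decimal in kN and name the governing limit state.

365.1 kN (gross-section yield governs)

Bolt shear: A_b = π(24)²/4 = 452.39 mm². φR_n = 0.75 × 469 × 452.39 × 4 × 1 = 636.5 kN.
Bearing (8 mm plate, F_u = 450 MPa): end bolts L_c = 42 − 27/2 = 28.5, R_n = min(1.2×28.5×8×450, 2.4×24×8×450) = 123.12 kN/bolt; interior L_c = 82 − 27 = 55, R_n = 207.36 kN/bolt. φR_n = 0.75 × (1×123.12 + 3×207.36) = 558.9 kN.
Tension yield (gross): A_g = 147×8 = 1176 mm². φR_n = 0.90 × 345 × 1176 = 365.1 kN.
Governing: min(636.5, 558.9, 365.1) = 365.1 kN → gross-section yield.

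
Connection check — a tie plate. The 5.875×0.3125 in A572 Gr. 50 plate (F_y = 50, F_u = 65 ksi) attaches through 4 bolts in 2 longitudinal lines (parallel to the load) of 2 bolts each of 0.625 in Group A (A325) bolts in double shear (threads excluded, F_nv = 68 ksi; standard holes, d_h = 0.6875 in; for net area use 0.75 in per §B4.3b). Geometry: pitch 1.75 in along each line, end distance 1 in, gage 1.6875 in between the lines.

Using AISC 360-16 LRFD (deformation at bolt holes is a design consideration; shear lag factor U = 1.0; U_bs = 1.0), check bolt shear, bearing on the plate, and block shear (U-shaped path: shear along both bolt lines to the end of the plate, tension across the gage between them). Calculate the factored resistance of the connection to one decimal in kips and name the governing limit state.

44.0 kips (block shear governs)

Bolt shear: A_b = π(0.625)²/4 = 0.3068 in². φR_n = 0.75 × 68 × 0.3068 × 4 × 2 = 125.2 kips.
Bearing (0.3125 in plate, F_u = 65 ksi): end bolts L_c = 1 − 0.6875/2 = 0.65625, R_n = min(1.2×0.65625×0.3125×65, 2.4×0.625×0.3125×65) = 15.996 kips/bolt; interior L_c = 1.75 − 0.6875 = 1.0625, R_n = 25.898 kips/bolt. φR_n = 0.75 × (2×15.996 + 2×25.898) = 62.8 kips.
Block shear: shear path 2×[1+1×1.75] = 2×2.75 in, A_gv = 1.7188, A_nv = 2×(2.75 − 1.5×0.75)×0.3125 = 1.0156 in²; tension across gage: (1.6875 − 1×0.75)×0.3125 = 0.29297 in². R_n = min(0.6×65×1.0156, 0.6×50×1.7188) + 1.0×65×0.29297 = min(39.608, 51.564) + 19.043 = 58.651 kips. φR_n = 0.75 × 58.651 = 44.0 kips.
Governing: min(125.2, 62.8, 44.0) = 44.0 kips → block shear.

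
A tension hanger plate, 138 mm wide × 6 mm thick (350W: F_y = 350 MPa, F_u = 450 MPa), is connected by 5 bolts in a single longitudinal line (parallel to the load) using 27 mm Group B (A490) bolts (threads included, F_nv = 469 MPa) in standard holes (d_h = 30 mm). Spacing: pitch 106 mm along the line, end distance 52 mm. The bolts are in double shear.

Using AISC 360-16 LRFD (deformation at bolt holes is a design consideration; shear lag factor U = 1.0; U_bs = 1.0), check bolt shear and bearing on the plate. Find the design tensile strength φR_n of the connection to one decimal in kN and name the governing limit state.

Bolt shear: A_b = π(27)²/4 = 572.56 mm². φR_n = 0.75 × 469 × 572.56 × 5 × 2 = 2014.0 kN.
Bearing (6 mm plate, F_u = 450 MPa): end bolts L_c = 52 − 30/2 = 37, R_n = min(1.2×37×6×450, 2.4×27×6×450) = 119.88 kN/bolt; interior L_c = 106 − 30 = 76, R_n = 174.96 kN/bolt. φR_n = 0.75 × (1×119.88 + 4×174.96) = 614.8 kN.
Governing: min(2014.0, 614.8) = 614.8 kN → bearing.

614.8 kN (bearing governs)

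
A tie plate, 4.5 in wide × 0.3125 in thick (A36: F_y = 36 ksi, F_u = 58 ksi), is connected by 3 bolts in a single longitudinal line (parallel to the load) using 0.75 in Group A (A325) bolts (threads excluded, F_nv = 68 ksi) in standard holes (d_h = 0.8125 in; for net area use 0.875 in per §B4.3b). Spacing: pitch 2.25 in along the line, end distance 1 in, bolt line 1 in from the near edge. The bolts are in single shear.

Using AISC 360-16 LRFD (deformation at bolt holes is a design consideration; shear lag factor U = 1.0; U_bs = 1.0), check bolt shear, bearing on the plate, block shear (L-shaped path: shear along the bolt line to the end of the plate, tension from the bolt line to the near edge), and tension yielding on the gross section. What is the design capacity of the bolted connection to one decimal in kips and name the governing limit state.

34.7 kips (block shear governs)

Bolt shear: A_b = π(0.75)²/4 = 0.44179 in². φR_n = 0.75 × 68 × 0.44179 × 3 × 1 = 67.6 kips.
Bearing (0.3125 in plate, F_u = 58 ksi): end bolts L_c = 1 − 0.8125/2 = 0.59375, R_n = min(1.2×0.59375×0.3125×58, 2.4×0.75×0.3125×58) = 12.914 kips/bolt; interior L_c = 2.25 − 0.8125 = 1.4375, R_n = 31.266 kips/bolt. φR_n = 0.75 × (1×12.914 + 2×31.266) = 56.6 kips.
Block shear: shear path 1×[1+2×2.25] = 1×5.5 in, A_gv = 1.7188, A_nv = 1×(5.5 − 2.5×0.875)×0.3125 = 1.0352 in²; tension to near edge: (1 − 0.5×0.875)×0.3125 = 0.17578 in². R_n = min(0.6×58×1.0352, 0.6×36×1.7188) + 1.0×58×0.17578 = min(36.025, 37.126) + 10.195 = 46.22 kips. φR_n = 0.75 × 46.22 = 34.7 kips.
Tension yield (gross): A_g = 4.5×0.3125 = 1.4063 in². φR_n = 0.90 × 36 × 1.4063 = 45.6 kips.
Governing: min(67.6, 56.6, 34.7, 45.6) = 34.7 kips → block shear.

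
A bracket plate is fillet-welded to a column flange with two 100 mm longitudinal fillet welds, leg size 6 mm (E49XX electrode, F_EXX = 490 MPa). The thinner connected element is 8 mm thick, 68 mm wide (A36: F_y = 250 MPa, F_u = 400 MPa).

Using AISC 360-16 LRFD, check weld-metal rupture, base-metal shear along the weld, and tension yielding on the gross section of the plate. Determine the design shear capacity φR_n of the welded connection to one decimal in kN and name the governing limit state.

122.4 kN (gross-section yield governs)

Weld metal: throat = 0.707×6 = 4.242 mm, L = 2×100 = 200 mm. φR_n = 0.75 × 0.6 × 490 × 4.242 × 200 = 187.1 kN.
Base metal shear (8 mm plate): yield φR_n = 1.0×0.6×250×8×200 = 240.0 kN; rupture φR_n = 0.75×0.6×400×8×200 = 288.0 kN; take 240.0 kN (yield).
Tension yield (gross): A_g = 68×8 = 544 mm². φR_n = 0.90 × 250 × 544 = 122.4 kN.
Governing: min(187.1, 240.0, 122.4) = 122.4 kN → gross-section yield.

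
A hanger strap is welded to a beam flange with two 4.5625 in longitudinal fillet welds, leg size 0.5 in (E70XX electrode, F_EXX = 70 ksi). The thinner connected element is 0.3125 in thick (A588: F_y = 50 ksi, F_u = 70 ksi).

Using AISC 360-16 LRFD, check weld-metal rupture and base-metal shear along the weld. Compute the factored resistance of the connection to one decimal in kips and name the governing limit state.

Weld metal: throat = 0.707×0.5 = 0.3535 in, L = 2×4.5625 = 9.125 in. φR_n = 0.75 × 0.6 × 70 × 0.3535 × 9.125 = 101.6 kips.
Base metal shear (0.3125 in plate): yield φR_n = 1.0×0.6×50×0.3125×9.125 = 85.5 kips; rupture φR_n = 0.75×0.6×70×0.3125×9.125 = 89.8 kips; take 85.5 kips (yield).
Governing: min(101.6, 85.5) = 85.5 kips → base-metal shear.

85.5 kips (base-metal shear governs)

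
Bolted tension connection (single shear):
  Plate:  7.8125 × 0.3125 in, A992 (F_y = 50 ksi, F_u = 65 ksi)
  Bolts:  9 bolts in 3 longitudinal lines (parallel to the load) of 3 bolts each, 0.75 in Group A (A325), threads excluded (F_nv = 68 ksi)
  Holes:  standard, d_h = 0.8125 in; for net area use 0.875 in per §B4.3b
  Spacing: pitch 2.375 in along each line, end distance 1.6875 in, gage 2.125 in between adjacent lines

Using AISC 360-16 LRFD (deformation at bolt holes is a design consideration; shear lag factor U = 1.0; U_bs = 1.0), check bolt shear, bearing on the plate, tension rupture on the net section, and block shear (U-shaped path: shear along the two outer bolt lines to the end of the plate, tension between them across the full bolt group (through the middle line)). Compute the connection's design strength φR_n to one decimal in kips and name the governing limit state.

79.0 kips (net-section rupture governs)

Bolt shear: A_b = π(0.75)²/4 = 0.44179 in². φR_n = 0.75 × 68 × 0.44179 × 9 × 1 = 202.8 kips.
Bearing (0.3125 in plate, F_u = 65 ksi): end bolts L_c = 1.6875 − 0.8125/2 = 1.28125, R_n = min(1.2×1.28125×0.3125×65, 2.4×0.75×0.3125×65) = 31.23 kips/bolt; interior L_c = 2.375 − 0.8125 = 1.5625, R_n = 36.563 kips/bolt. φR_n = 0.75 × (3×31.23 + 6×36.563) = 234.8 kips.
Tension rupture (net): A_n = (7.8125 − 3×0.875)×0.3125 = 1.6211 in² (U = 1.0, A_e = A_n). φR_n = 0.75 × 65 × 1.6211 = 79.0 kips.
Block shear: shear path 2×[1.6875+2×2.375] = 2×6.4375 in, A_gv = 4.0234, A_nv = 2×(6.4375 − 2.5×0.875)×0.3125 = 2.6563 in²; tension across gage: (4.25 − 2×0.875)×0.3125 = 0.78125 in². R_n = min(0.6×65×2.6563, 0.6×50×4.0234) + 1.0×65×0.78125 = min(103.6, 120.7) + 50.781 = 154.38 kips. φR_n = 0.75 × 154.38 = 115.8 kips.
Governing: min(202.8, 234.8, 79.0, 115.8) = 79.0 kips → net-section rupture.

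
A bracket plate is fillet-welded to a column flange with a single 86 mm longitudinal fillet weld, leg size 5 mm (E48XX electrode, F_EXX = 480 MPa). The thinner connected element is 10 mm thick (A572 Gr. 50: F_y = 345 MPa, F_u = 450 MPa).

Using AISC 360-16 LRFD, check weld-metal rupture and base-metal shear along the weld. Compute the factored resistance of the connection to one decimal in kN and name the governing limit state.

65.7 kN (weld metal governs)

Weld metal: throat = 0.707×5 = 3.535 mm, L = 86 mm. φR_n = 0.75 × 0.6 × 480 × 3.535 × 86 = 65.7 kN.
Base metal shear (10 mm plate): yield φR_n = 1.0×0.6×345×10×86 = 178.0 kN; rupture φR_n = 0.75×0.6×450×10×86 = 174.2 kN; take 174.2 kN (rupture).
Governing: min(65.7, 174.2) = 65.7 kN → weld metal.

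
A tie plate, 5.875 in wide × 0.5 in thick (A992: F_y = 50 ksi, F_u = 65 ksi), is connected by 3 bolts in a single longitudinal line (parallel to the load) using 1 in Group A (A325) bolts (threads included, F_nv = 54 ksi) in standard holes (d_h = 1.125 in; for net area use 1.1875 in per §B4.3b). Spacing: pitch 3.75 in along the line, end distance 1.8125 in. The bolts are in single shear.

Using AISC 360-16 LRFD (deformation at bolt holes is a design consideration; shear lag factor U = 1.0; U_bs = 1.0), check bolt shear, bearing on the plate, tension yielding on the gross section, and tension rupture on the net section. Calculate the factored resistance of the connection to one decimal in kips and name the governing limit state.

Bolt shear: A_b = π(1)²/4 = 0.7854 in². φR_n = 0.75 × 54 × 0.7854 × 3 × 1 = 95.4 kips.
Bearing (0.5 in plate, F_u = 65 ksi): end bolts L_c = 1.8125 − 1.125/2 = 1.25, R_n = min(1.2×1.25×0.5×65, 2.4×1×0.5×65) = 48.75 kips/bolt; interior L_c = 3.75 − 1.125 = 2.625, R_n = 78 kips/bolt. φR_n = 0.75 × (1×48.75 + 2×78) = 153.6 kips.
Tension yield (gross): A_g = 5.875×0.5 = 2.9375 in². φR_n = 0.90 × 50 × 2.9375 = 132.2 kips.
Tension rupture (net): A_n = (5.875 − 1×1.1875)×0.5 = 2.3438 in² (U = 1.0, A_e = A_n). φR_n = 0.75 × 65 × 2.3438 = 114.3 kips.
Governing: min(95.4, 153.6, 132.2, 114.3) = 95.4 kips → bolt shear.

95.4 kips (bolt shear governs)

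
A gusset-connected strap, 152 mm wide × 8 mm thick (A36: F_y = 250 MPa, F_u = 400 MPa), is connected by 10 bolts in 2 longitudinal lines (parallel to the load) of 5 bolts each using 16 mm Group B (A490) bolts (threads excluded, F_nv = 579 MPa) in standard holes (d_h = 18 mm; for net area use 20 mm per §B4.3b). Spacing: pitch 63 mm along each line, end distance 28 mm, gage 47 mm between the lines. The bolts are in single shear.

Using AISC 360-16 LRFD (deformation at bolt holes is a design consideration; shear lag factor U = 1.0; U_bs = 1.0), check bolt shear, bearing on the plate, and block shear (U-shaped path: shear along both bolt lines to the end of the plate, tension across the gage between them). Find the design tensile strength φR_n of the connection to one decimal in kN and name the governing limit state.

568.8 kN (block shear governs)

Bolt shear: A_b = π(16)²/4 = 201.06 mm². φR_n = 0.75 × 579 × 201.06 × 10 × 1 = 873.1 kN.
Bearing (8 mm plate, F_u = 400 MPa): end bolts L_c = 28 − 18/2 = 19, R_n = min(1.2×19×8×400, 2.4×16×8×400) = 72.96 kN/bolt; interior L_c = 63 − 18 = 45, R_n = 122.88 kN/bolt. φR_n = 0.75 × (2×72.96 + 8×122.88) = 846.7 kN.
Block shear: shear path 2×[28+4×63] = 2×280 mm, A_gv = 4480, A_nv = 2×(280 − 4.5×20)×8 = 3040 mm²; tension across gage: (47 − 1×20)×8 = 216 mm². R_n = min(0.6×400×3040, 0.6×250×4480) + 1.0×400×216 = min(729.6, 672) + 86.4 = 758.4 kN. φR_n = 0.75 × 758.4 = 568.8 kN.
Governing: min(873.1, 846.7, 568.8) = 568.8 kN → block shear.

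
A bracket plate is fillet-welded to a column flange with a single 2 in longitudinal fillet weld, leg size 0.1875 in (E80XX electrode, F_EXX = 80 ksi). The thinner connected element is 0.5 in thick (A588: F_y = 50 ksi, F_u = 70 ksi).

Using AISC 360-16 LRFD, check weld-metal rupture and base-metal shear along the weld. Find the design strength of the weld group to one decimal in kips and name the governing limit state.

9.5 kips (weld metal governs)

Weld metal: throat = 0.707×0.1875 = 0.13256 in, L = 2 in. φR_n = 0.75 × 0.6 × 80 × 0.13256 × 2 = 9.5 kips.
Base metal shear (0.5 in plate): yield φR_n = 1.0×0.6×50×0.5×2 = 30.0 kips; rupture φR_n = 0.75×0.6×70×0.5×2 = 31.5 kips; take 30.0 kips (yield).
Governing: min(9.5, 30.0) = 9.5 kips → weld metal.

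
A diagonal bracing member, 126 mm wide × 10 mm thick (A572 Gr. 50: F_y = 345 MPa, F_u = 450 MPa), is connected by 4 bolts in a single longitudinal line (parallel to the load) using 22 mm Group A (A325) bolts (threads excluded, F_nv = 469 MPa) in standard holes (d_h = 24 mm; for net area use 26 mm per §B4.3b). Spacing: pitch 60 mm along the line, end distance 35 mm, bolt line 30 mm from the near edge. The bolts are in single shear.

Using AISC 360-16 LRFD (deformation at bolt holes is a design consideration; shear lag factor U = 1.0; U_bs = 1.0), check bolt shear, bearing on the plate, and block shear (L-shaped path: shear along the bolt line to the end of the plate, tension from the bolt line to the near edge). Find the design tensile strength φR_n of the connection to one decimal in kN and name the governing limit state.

Bolt shear: A_b = π(22)²/4 = 380.13 mm². φR_n = 0.75 × 469 × 380.13 × 4 × 1 = 534.8 kN.
Bearing (10 mm plate, F_u = 450 MPa): end bolts L_c = 35 − 24/2 = 23, R_n = min(1.2×23×10×450, 2.4×22×10×450) = 124.2 kN/bolt; interior L_c = 60 − 24 = 36, R_n = 194.4 kN/bolt. φR_n = 0.75 × (1×124.2 + 3×194.4) = 530.6 kN.
Block shear: shear path 1×[35+3×60] = 1×215 mm, A_gv = 2150, A_nv = 1×(215 − 3.5×26)×10 = 1240 mm²; tension to near edge: (30 − 0.5×26)×10 = 170 mm². R_n = min(0.6×450×1240, 0.6×345×2150) + 1.0×450×170 = min(334.8, 445.05) + 76.5 = 411.3 kN. φR_n = 0.75 × 411.3 = 308.5 kN.
Governing: min(534.8, 530.6, 308.5) = 308.5 kN → block shear.

308.5 kN (block shear governs)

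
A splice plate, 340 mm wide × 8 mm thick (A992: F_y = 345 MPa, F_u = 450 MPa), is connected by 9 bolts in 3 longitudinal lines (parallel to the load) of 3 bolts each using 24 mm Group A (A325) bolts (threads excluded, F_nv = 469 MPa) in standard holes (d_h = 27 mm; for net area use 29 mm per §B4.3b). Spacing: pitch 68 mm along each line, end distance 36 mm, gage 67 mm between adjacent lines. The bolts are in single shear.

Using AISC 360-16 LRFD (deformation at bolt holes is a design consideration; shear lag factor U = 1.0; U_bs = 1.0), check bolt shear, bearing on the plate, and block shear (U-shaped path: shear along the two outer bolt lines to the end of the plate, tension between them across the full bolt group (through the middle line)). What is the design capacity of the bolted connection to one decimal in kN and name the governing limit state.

527.6 kN (block shear governs)

Bolt shear: A_b = π(24)²/4 = 452.39 mm². φR_n = 0.75 × 469 × 452.39 × 9 × 1 = 1432.2 kN.
Bearing (8 mm plate, F_u = 450 MPa): end bolts L_c = 36 − 27/2 = 22.5, R_n = min(1.2×22.5×8×450, 2.4×24×8×450) = 97.2 kN/bolt; interior L_c = 68 − 27 = 41, R_n = 177.12 kN/bolt. φR_n = 0.75 × (3×97.2 + 6×177.12) = 1015.7 kN.
Block shear: shear path 2×[36+2×68] = 2×172 mm, A_gv = 2752, A_nv = 2×(172 − 2.5×29)×8 = 1592 mm²; tension across gage: (134 − 2×29)×8 = 608 mm². R_n = min(0.6×450×1592, 0.6×345×2752) + 1.0×450×608 = min(429.84, 569.66) + 273.6 = 703.44 kN. φR_n = 0.75 × 703.44 = 527.6 kN.
Governing: min(1432.2, 1015.7, 527.6) = 527.6 kN → block shear.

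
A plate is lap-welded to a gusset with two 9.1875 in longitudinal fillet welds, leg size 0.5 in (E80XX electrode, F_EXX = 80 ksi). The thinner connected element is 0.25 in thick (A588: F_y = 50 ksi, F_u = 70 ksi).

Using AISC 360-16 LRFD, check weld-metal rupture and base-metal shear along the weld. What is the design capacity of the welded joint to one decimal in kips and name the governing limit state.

137.8 kips (base-metal shear governs)

Weld metal: throat = 0.707×0.5 = 0.3535 in, L = 2×9.1875 = 18.375 in. φR_n = 0.75 × 0.6 × 80 × 0.3535 × 18.375 = 233.8 kips.
Base metal shear (0.25 in plate): yield φR_n = 1.0×0.6×50×0.25×18.375 = 137.8 kips; rupture φR_n = 0.75×0.6×70×0.25×18.375 = 144.7 kips; take 137.8 kips (yield).
Governing: min(233.8, 137.8) = 137.8 kips → base-metal shear.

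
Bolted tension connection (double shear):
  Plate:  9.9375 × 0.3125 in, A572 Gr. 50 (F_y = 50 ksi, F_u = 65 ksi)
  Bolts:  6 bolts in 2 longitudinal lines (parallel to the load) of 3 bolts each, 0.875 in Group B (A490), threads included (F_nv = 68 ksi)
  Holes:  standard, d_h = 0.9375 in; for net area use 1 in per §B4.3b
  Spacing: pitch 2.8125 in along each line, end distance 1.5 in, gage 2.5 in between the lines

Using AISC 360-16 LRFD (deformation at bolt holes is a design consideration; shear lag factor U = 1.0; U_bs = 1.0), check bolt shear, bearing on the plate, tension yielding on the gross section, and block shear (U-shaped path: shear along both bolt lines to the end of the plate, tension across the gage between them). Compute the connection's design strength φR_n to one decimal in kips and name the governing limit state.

Bolt shear: A_b = π(0.875)²/4 = 0.60132 in². φR_n = 0.75 × 68 × 0.60132 × 6 × 2 = 368.0 kips.
Bearing (0.3125 in plate, F_u = 65 ksi): end bolts L_c = 1.5 − 0.9375/2 = 1.03125, R_n = min(1.2×1.03125×0.3125×65, 2.4×0.875×0.3125×65) = 25.137 kips/bolt; interior L_c = 2.8125 − 0.9375 = 1.875, R_n = 42.656 kips/bolt. φR_n = 0.75 × (2×25.137 + 4×42.656) = 165.7 kips.
Tension yield (gross): A_g = 9.9375×0.3125 = 3.1055 in². φR_n = 0.90 × 50 × 3.1055 = 139.7 kips.
Block shear: shear path 2×[1.5+2×2.8125] = 2×7.125 in, A_gv = 4.4531, A_nv = 2×(7.125 − 2.5×1)×0.3125 = 2.8906 in²; tension across gage: (2.5 − 1×1)×0.3125 = 0.46875 in². R_n = min(0.6×65×2.8906, 0.6×50×4.4531) + 1.0×65×0.46875 = min(112.73, 133.59) + 30.469 = 143.2 kips. φR_n = 0.75 × 143.2 = 107.4 kips.
Governing: min(368.0, 165.7, 139.7, 107.4) = 107.4 kips → block shear.

107.4 kips (block shear governs)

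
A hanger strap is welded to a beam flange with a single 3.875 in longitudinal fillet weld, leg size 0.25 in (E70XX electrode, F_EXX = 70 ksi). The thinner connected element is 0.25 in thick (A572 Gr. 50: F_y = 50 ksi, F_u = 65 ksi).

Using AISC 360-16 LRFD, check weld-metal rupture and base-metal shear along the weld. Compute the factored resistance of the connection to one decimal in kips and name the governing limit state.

21.6 kips (weld metal governs)

Weld metal: throat = 0.707×0.25 = 0.17675 in, L = 3.875 in. φR_n = 0.75 × 0.6 × 70 × 0.17675 × 3.875 = 21.6 kips.
Base metal shear (0.25 in plate): yield φR_n = 1.0×0.6×50×0.25×3.875 = 29.1 kips; rupture φR_n = 0.75×0.6×65×0.25×3.875 = 28.3 kips; take 28.3 kips (rupture).
Governing: min(21.6, 28.3) = 21.6 kips → weld metal.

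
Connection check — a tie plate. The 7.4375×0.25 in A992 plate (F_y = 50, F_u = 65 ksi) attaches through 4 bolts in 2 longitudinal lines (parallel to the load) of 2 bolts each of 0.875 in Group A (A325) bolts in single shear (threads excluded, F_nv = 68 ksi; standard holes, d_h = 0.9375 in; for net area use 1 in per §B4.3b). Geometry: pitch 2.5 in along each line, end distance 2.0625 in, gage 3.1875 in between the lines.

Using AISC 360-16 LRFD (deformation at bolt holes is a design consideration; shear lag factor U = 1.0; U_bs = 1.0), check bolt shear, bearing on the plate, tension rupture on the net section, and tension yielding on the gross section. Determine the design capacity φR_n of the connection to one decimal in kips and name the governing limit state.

Bolt shear: A_b = π(0.875)²/4 = 0.60132 in². φR_n = 0.75 × 68 × 0.60132 × 4 × 1 = 122.7 kips.
Bearing (0.25 in plate, F_u = 65 ksi): end bolts L_c = 2.0625 − 0.9375/2 = 1.59375, R_n = min(1.2×1.59375×0.25×65, 2.4×0.875×0.25×65) = 31.078 kips/bolt; interior L_c = 2.5 − 0.9375 = 1.5625, R_n = 30.469 kips/bolt. φR_n = 0.75 × (2×31.078 + 2×30.469) = 92.3 kips.
Tension rupture (net): A_n = (7.4375 − 2×1)×0.25 = 1.3594 in² (U = 1.0, A_e = A_n). φR_n = 0.75 × 65 × 1.3594 = 66.3 kips.
Tension yield (gross): A_g = 7.4375×0.25 = 1.8594 in². φR_n = 0.90 × 50 × 1.8594 = 83.7 kips.
Governing: min(122.7, 92.3, 66.3, 83.7) = 66.3 kips → net-section rupture.

66.3 kips (net-section rupture governs)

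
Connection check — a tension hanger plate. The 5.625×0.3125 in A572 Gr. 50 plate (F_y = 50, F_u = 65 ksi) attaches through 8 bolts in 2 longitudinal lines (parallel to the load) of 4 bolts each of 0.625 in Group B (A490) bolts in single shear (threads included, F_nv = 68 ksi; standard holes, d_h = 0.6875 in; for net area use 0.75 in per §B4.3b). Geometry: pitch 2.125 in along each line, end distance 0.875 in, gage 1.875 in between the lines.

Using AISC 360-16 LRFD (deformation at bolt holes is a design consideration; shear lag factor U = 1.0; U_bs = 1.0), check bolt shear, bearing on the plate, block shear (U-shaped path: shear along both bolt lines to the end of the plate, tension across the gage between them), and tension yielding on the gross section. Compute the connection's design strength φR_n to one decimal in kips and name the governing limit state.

Bolt shear: A_b = π(0.625)²/4 = 0.3068 in². φR_n = 0.75 × 68 × 0.3068 × 8 × 1 = 125.2 kips.
Bearing (0.3125 in plate, F_u = 65 ksi): end bolts L_c = 0.875 − 0.6875/2 = 0.53125, R_n = min(1.2×0.53125×0.3125×65, 2.4×0.625×0.3125×65) = 12.949 kips/bolt; interior L_c = 2.125 − 0.6875 = 1.4375, R_n = 30.469 kips/bolt. φR_n = 0.75 × (2×12.949 + 6×30.469) = 156.5 kips.
Block shear: shear path 2×[0.875+3×2.125] = 2×7.25 in, A_gv = 4.5313, A_nv = 2×(7.25 − 3.5×0.75)×0.3125 = 2.8906 in²; tension across gage: (1.875 − 1×0.75)×0.3125 = 0.35156 in². R_n = min(0.6×65×2.8906, 0.6×50×4.5313) + 1.0×65×0.35156 = min(112.73, 135.94) + 22.851 = 135.58 kips. φR_n = 0.75 × 135.58 = 101.7 kips.
Tension yield (gross): A_g = 5.625×0.3125 = 1.7578 in². φR_n = 0.90 × 50 × 1.7578 = 79.1 kips.
Governing: min(125.2, 156.5, 101.7, 79.1) = 79.1 kips → gross-section yield.

79.1 kips (gross-section yield governs)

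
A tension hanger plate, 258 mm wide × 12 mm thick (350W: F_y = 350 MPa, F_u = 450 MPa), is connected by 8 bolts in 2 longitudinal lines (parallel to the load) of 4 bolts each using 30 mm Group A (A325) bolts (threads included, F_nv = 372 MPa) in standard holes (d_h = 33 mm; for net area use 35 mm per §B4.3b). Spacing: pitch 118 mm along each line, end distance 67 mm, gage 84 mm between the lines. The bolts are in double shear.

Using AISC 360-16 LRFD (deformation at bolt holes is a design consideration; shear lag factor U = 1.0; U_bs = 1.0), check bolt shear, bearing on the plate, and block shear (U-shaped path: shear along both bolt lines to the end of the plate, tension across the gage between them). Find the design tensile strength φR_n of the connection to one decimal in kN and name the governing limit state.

1649.2 kN (block shear governs)

Bolt shear: A_b = π(30)²/4 = 706.86 mm². φR_n = 0.75 × 372 × 706.86 × 8 × 2 = 3155.4 kN.
Bearing (12 mm plate, F_u = 450 MPa): end bolts L_c = 67 − 33/2 = 50.5, R_n = min(1.2×50.5×12×450, 2.4×30×12×450) = 327.24 kN/bolt; interior L_c = 118 − 33 = 85, R_n = 388.8 kN/bolt. φR_n = 0.75 × (2×327.24 + 6×388.8) = 2240.5 kN.
Block shear: shear path 2×[67+3×118] = 2×421 mm, A_gv = 10104, A_nv = 2×(421 − 3.5×35)×12 = 7164 mm²; tension across gage: (84 − 1×35)×12 = 588 mm². R_n = min(0.6×450×7164, 0.6×350×10104) + 1.0×450×588 = min(1934.3, 2121.8) + 264.6 = 2198.9 kN. φR_n = 0.75 × 2198.9 = 1649.2 kN.
Governing: min(3155.4, 2240.5, 1649.2) = 1649.2 kN → block shear.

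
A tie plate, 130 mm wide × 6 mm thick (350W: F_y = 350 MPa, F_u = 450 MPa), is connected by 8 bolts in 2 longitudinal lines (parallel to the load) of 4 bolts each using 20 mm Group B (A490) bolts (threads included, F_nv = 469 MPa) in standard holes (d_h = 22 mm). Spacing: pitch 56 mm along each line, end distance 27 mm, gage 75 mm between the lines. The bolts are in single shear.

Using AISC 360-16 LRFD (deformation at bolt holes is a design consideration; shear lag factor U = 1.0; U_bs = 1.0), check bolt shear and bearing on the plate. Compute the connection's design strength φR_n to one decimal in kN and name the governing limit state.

573.5 kN (bearing governs)

Bolt shear: A_b = π(20)²/4 = 314.16 mm². φR_n = 0.75 × 469 × 314.16 × 8 × 1 = 884.0 kN.
Bearing (6 mm plate, F_u = 450 MPa): end bolts L_c = 27 − 22/2 = 16, R_n = min(1.2×16×6×450, 2.4×20×6×450) = 51.84 kN/bolt; interior L_c = 56 − 22 = 34, R_n = 110.16 kN/bolt. φR_n = 0.75 × (2×51.84 + 6×110.16) = 573.5 kN.
Governing: min(884.0, 573.5) = 573.5 kN → bearing.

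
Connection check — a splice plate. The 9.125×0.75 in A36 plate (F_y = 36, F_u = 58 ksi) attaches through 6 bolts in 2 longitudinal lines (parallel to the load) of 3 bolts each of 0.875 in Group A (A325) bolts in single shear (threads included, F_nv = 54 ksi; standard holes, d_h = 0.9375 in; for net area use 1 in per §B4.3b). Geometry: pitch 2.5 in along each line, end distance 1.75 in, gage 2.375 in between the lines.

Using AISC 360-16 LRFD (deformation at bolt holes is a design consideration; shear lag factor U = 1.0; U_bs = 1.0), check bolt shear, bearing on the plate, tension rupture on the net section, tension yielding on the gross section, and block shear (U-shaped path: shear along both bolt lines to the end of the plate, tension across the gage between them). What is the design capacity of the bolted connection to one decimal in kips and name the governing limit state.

146.1 kips (bolt shear governs)

Bolt shear: A_b = π(0.875)²/4 = 0.60132 in². φR_n = 0.75 × 54 × 0.60132 × 6 × 1 = 146.1 kips.
Bearing (0.75 in plate, F_u = 58 ksi): end bolts L_c = 1.75 − 0.9375/2 = 1.28125, R_n = min(1.2×1.28125×0.75×58, 2.4×0.875×0.75×58) = 66.881 kips/bolt; interior L_c = 2.5 − 0.9375 = 1.5625, R_n = 81.563 kips/bolt. φR_n = 0.75 × (2×66.881 + 4×81.563) = 345.0 kips.
Tension rupture (net): A_n = (9.125 − 2×1)×0.75 = 5.3438 in² (U = 1.0, A_e = A_n). φR_n = 0.75 × 58 × 5.3438 = 232.5 kips.
Tension yield (gross): A_g = 9.125×0.75 = 6.8438 in². φR_n = 0.90 × 36 × 6.8438 = 221.7 kips.
Block shear: shear path 2×[1.75+2×2.5] = 2×6.75 in, A_gv = 10.125, A_nv = 2×(6.75 − 2.5×1)×0.75 = 6.375 in²; tension across gage: (2.375 − 1×1)×0.75 = 1.0313 in². R_n = min(0.6×58×6.375, 0.6×36×10.125) + 1.0×58×1.0313 = min(221.85, 218.7) + 59.815 = 278.52 kips. φR_n = 0.75 × 278.52 = 208.9 kips.
Governing: min(146.1, 345.0, 232.5, 221.7, 208.9) = 146.1 kips → bolt shear.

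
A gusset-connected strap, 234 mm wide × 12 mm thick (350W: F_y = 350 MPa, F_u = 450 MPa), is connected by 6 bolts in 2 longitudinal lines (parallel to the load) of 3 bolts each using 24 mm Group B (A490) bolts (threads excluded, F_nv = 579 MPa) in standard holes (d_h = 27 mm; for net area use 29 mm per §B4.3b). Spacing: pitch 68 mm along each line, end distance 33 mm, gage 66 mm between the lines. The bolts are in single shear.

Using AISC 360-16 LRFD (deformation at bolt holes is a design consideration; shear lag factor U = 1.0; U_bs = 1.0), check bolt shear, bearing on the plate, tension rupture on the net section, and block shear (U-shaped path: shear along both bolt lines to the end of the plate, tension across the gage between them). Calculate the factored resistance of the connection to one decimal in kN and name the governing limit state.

618.8 kN (block shear governs)

Bolt shear: A_b = π(24)²/4 = 452.39 mm². φR_n = 0.75 × 579 × 452.39 × 6 × 1 = 1178.7 kN.
Bearing (12 mm plate, F_u = 450 MPa): end bolts L_c = 33 − 27/2 = 19.5, R_n = min(1.2×19.5×12×450, 2.4×24×12×450) = 126.36 kN/bolt; interior L_c = 68 − 27 = 41, R_n = 265.68 kN/bolt. φR_n = 0.75 × (2×126.36 + 4×265.68) = 986.6 kN.
Tension rupture (net): A_n = (234 − 2×29)×12 = 2112 mm² (U = 1.0, A_e = A_n). φR_n = 0.75 × 450 × 2112 = 712.8 kN.
Block shear: shear path 2×[33+2×68] = 2×169 mm, A_gv = 4056, A_nv = 2×(169 − 2.5×29)×12 = 2316 mm²; tension across gage: (66 − 1×29)×12 = 444 mm². R_n = min(0.6×450×2316, 0.6×350×4056) + 1.0×450×444 = min(625.32, 851.76) + 199.8 = 825.12 kN. φR_n = 0.75 × 825.12 = 618.8 kN.
Governing: min(1178.7, 986.6, 712.8, 618.8) = 618.8 kN → block shear.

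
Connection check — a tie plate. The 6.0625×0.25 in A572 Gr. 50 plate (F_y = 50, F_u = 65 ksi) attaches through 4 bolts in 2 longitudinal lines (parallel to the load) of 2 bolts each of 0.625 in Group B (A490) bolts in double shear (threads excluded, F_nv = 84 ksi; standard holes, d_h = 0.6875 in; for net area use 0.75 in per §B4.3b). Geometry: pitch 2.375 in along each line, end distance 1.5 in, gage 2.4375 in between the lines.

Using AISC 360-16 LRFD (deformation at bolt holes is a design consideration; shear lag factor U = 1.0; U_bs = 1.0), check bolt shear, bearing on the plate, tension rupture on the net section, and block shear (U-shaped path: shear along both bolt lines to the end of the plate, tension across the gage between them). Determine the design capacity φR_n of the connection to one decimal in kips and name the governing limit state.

55.6 kips (net-section rupture governs)

Bolt shear: A_b = π(0.625)²/4 = 0.3068 in². φR_n = 0.75 × 84 × 0.3068 × 4 × 2 = 154.6 kips.
Bearing (0.25 in plate, F_u = 65 ksi): end bolts L_c = 1.5 − 0.6875/2 = 1.15625, R_n = min(1.2×1.15625×0.25×65, 2.4×0.625×0.25×65) = 22.547 kips/bolt; interior L_c = 2.375 − 0.6875 = 1.6875, R_n = 24.375 kips/bolt. φR_n = 0.75 × (2×22.547 + 2×24.375) = 70.4 kips.
Tension rupture (net): A_n = (6.0625 − 2×0.75)×0.25 = 1.1406 in² (U = 1.0, A_e = A_n). φR_n = 0.75 × 65 × 1.1406 = 55.6 kips.
Block shear: shear path 2×[1.5+1×2.375] = 2×3.875 in, A_gv = 1.9375, A_nv = 2×(3.875 − 1.5×0.75)×0.25 = 1.375 in²; tension across gage: (2.4375 − 1×0.75)×0.25 = 0.42188 in². R_n = min(0.6×65×1.375, 0.6×50×1.9375) + 1.0×65×0.42188 = min(53.625, 58.125) + 27.422 = 81.047 kips. φR_n = 0.75 × 81.047 = 60.8 kips.
Governing: min(154.6, 70.4, 55.6, 60.8) = 55.6 kips → net-section rupture.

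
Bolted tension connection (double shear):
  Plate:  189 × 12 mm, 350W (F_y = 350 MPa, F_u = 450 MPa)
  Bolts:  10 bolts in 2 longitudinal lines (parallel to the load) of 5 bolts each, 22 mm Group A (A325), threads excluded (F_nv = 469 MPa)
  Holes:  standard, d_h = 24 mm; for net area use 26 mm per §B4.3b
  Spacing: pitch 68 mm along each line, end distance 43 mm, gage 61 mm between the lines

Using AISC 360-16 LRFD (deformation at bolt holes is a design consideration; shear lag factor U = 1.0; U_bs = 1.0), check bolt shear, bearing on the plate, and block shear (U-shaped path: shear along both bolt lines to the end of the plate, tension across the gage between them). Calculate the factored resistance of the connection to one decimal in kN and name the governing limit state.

1104.0 kN (block shear governs)

Bolt shear: A_b = π(22)²/4 = 380.13 mm². φR_n = 0.75 × 469 × 380.13 × 10 × 2 = 2674.2 kN.
Bearing (12 mm plate, F_u = 450 MPa): end bolts L_c = 43 − 24/2 = 31, R_n = min(1.2×31×12×450, 2.4×22×12×450) = 200.88 kN/bolt; interior L_c = 68 − 24 = 44, R_n = 285.12 kN/bolt. φR_n = 0.75 × (2×200.88 + 8×285.12) = 2012.0 kN.
Block shear: shear path 2×[43+4×68] = 2×315 mm, A_gv = 7560, A_nv = 2×(315 − 4.5×26)×12 = 4752 mm²; tension across gage: (61 − 1×26)×12 = 420 mm². R_n = min(0.6×450×4752, 0.6×350×7560) + 1.0×450×420 = min(1283, 1587.6) + 189 = 1472 kN. φR_n = 0.75 × 1472 = 1104.0 kN.
Governing: min(2674.2, 2012.0, 1104.0) = 1104.0 kN → block shear.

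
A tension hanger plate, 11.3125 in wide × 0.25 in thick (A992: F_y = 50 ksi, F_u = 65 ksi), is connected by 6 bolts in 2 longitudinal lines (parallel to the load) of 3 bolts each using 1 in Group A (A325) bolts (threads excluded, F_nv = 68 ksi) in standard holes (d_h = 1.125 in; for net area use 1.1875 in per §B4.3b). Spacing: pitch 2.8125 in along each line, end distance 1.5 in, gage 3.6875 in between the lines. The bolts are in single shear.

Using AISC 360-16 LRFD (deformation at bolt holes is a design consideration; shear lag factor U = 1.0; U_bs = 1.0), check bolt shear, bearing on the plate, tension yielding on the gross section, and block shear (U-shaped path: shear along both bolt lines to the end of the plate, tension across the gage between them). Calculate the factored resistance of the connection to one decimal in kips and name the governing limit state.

Bolt shear: A_b = π(1)²/4 = 0.7854 in². φR_n = 0.75 × 68 × 0.7854 × 6 × 1 = 240.3 kips.
Bearing (0.25 in plate, F_u = 65 ksi): end bolts L_c = 1.5 − 1.125/2 = 0.9375, R_n = min(1.2×0.9375×0.25×65, 2.4×1×0.25×65) = 18.281 kips/bolt; interior L_c = 2.8125 − 1.125 = 1.6875, R_n = 32.906 kips/bolt. φR_n = 0.75 × (2×18.281 + 4×32.906) = 126.1 kips.
Tension yield (gross): A_g = 11.3125×0.25 = 2.8281 in². φR_n = 0.90 × 50 × 2.8281 = 127.3 kips.
Block shear: shear path 2×[1.5+2×2.8125] = 2×7.125 in, A_gv = 3.5625, A_nv = 2×(7.125 − 2.5×1.1875)×0.25 = 2.0781 in²; tension across gage: (3.6875 − 1×1.1875)×0.25 = 0.625 in². R_n = min(0.6×65×2.0781, 0.6×50×3.5625) + 1.0×65×0.625 = min(81.046, 106.88) + 40.625 = 121.67 kips. φR_n = 0.75 × 121.67 = 91.3 kips.
Governing: min(240.3, 126.1, 127.3, 91.3) = 91.3 kips → block shear.

91.3 kips (block shear governs)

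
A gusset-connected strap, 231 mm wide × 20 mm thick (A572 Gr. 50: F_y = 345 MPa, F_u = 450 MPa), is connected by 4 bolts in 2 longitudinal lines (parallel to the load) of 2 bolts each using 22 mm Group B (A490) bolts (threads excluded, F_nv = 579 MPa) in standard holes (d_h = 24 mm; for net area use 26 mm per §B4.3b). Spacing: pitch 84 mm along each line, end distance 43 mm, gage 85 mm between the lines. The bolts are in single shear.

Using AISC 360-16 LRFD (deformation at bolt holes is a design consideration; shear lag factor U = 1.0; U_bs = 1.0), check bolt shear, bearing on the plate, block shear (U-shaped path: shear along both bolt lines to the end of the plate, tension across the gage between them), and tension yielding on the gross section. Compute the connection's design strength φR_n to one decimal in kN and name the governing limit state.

Bolt shear: A_b = π(22)²/4 = 380.13 mm². φR_n = 0.75 × 579 × 380.13 × 4 × 1 = 660.3 kN.
Bearing (20 mm plate, F_u = 450 MPa): end bolts L_c = 43 − 24/2 = 31, R_n = min(1.2×31×20×450, 2.4×22×20×450) = 334.8 kN/bolt; interior L_c = 84 − 24 = 60, R_n = 475.2 kN/bolt. φR_n = 0.75 × (2×334.8 + 2×475.2) = 1215.0 kN.
Block shear: shear path 2×[43+1×84] = 2×127 mm, A_gv = 5080, A_nv = 2×(127 − 1.5×26)×20 = 3520 mm²; tension across gage: (85 − 1×26)×20 = 1180 mm². R_n = min(0.6×450×3520, 0.6×345×5080) + 1.0×450×1180 = min(950.4, 1051.6) + 531 = 1481.4 kN. φR_n = 0.75 × 1481.4 = 1111.1 kN.
Tension yield (gross): A_g = 231×20 = 4620 mm². φR_n = 0.90 × 345 × 4620 = 1434.5 kN.
Governing: min(660.3, 1215.0, 1111.1, 1434.5) = 660.3 kN → bolt shear.

660.3 kN (bolt shear governs)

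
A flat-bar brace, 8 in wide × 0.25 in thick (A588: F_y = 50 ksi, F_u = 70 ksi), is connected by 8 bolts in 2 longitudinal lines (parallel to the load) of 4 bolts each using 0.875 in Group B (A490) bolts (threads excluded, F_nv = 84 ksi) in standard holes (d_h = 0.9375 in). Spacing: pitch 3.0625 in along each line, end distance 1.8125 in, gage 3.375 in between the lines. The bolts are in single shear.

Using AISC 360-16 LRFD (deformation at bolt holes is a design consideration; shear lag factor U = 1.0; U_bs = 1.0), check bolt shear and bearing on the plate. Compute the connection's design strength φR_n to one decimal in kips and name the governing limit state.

Bolt shear: A_b = π(0.875)²/4 = 0.60132 in². φR_n = 0.75 × 84 × 0.60132 × 8 × 1 = 303.1 kips.
Bearing (0.25 in plate, F_u = 70 ksi): end bolts L_c = 1.8125 − 0.9375/2 = 1.34375, R_n = min(1.2×1.34375×0.25×70, 2.4×0.875×0.25×70) = 28.219 kips/bolt; interior L_c = 3.0625 − 0.9375 = 2.125, R_n = 36.75 kips/bolt. φR_n = 0.75 × (2×28.219 + 6×36.75) = 207.7 kips.
Governing: min(303.1, 207.7) = 207.7 kips → bearing.

207.7 kips (bearing governs)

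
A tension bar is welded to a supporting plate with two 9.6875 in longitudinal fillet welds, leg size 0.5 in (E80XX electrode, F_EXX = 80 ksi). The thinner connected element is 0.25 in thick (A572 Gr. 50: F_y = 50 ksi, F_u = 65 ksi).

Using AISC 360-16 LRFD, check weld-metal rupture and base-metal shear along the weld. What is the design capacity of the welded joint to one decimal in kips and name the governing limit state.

141.7 kips (base-metal shear governs)

Weld metal: throat = 0.707×0.5 = 0.3535 in, L = 2×9.6875 = 19.375 in. φR_n = 0.75 × 0.6 × 80 × 0.3535 × 19.375 = 246.6 kips.
Base metal shear (0.25 in plate): yield φR_n = 1.0×0.6×50×0.25×19.375 = 145.3 kips; rupture φR_n = 0.75×0.6×65×0.25×19.375 = 141.7 kips; take 141.7 kips (rupture).
Governing: min(246.6, 141.7) = 141.7 kips → base-metal shear.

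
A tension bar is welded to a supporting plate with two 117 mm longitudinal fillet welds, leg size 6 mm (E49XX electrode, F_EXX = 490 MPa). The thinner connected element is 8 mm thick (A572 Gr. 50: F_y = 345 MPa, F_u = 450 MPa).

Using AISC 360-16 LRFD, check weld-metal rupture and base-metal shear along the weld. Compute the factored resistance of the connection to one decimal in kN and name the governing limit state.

Weld metal: throat = 0.707×6 = 4.242 mm, L = 2×117 = 234 mm. φR_n = 0.75 × 0.6 × 490 × 4.242 × 234 = 218.9 kN.
Base metal shear (8 mm plate): yield φR_n = 1.0×0.6×345×8×234 = 387.5 kN; rupture φR_n = 0.75×0.6×450×8×234 = 379.1 kN; take 379.1 kN (rupture).
Governing: min(218.9, 379.1) = 218.9 kN → weld metal.

218.9 kN (weld metal governs)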